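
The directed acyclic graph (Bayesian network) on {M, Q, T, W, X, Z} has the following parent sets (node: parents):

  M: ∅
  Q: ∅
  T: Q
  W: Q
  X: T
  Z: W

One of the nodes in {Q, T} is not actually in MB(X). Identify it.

By definition, MB(X) is built from X's parents, X's children, and the co-parents of X.
Pa(X) = {T}.
Ch(X) = {}.
With no children, X has no spouses; the co-parent set is empty.
MB(X) = {T}.
Q is neither a parent, child, nor co-parent of X, so it does not belong.

Q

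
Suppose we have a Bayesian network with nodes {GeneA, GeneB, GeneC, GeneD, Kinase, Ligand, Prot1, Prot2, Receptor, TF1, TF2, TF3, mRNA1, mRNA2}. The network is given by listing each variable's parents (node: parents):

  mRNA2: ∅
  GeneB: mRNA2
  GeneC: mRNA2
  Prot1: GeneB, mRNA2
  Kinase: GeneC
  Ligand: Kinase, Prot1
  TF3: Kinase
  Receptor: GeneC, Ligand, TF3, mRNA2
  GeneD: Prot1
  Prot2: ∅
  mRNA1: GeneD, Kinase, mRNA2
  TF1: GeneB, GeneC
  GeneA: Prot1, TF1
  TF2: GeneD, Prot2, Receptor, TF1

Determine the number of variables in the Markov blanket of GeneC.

The Markov blanket of a node is its parents, its children, and the other parents of its children.
Pa(GeneC) = {mRNA2}.
Ch(GeneC) = {Kinase, Receptor, TF1}.
Parents of each child, excluding GeneC:
  Kinase: —
  Receptor: Ligand, TF3, mRNA2
  TF1: GeneB
MB(GeneC) = {GeneB, Kinase, Ligand, Receptor, TF1, TF3, mRNA2}, which has 7 nodes.

7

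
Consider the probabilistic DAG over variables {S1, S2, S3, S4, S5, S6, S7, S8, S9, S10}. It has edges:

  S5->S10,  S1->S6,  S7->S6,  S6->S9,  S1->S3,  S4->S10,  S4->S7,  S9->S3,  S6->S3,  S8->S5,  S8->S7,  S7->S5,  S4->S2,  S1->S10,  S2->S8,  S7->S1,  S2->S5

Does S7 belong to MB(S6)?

S7 is a parent of S6.
So S7 ∈ MB(S6).

Yes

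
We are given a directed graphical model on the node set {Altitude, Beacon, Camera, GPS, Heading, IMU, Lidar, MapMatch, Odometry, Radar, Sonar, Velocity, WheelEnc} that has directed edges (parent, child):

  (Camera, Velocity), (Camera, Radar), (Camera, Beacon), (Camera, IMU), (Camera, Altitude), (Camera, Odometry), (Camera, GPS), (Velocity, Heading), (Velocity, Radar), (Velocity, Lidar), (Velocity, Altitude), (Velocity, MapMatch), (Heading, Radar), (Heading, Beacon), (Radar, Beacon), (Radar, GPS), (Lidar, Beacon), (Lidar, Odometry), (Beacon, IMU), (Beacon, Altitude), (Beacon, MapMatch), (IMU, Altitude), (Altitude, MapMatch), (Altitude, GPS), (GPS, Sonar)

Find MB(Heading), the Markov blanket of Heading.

{Beacon, Camera, Lidar, Radar, Velocity}

By definition, MB(Heading) is built from Heading's parents, Heading's children, and the co-parents of Heading.
Heading has children Beacon, Radar.
Pa(Heading) = {Velocity}.
Co-parents of Heading (other parents of its children):
  Radar also has parents Camera, Velocity.
  Beacon's other parents are Camera, Lidar, Radar.
So the Markov blanket of Heading is {Beacon, Camera, Lidar, Radar, Velocity}.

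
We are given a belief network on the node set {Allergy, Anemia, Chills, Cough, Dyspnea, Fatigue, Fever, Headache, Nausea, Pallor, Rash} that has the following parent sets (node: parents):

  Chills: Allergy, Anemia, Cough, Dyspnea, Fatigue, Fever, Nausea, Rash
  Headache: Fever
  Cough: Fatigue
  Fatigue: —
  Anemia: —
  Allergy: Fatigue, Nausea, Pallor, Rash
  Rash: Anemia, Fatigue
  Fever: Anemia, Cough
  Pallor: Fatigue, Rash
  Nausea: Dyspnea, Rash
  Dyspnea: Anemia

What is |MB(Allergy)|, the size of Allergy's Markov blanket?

A node's Markov blanket = Pa ∪ Ch ∪ (parents of Ch other than the node itself).
Pa(Allergy) = {Fatigue, Nausea, Pallor, Rash}.
Children of Allergy: Chills.
Co-parents of Allergy (other parents of its children):
  Chills: Anemia, Cough, Dyspnea, Fatigue, Fever, Nausea, Rash
MB(Allergy) = {Anemia, Chills, Cough, Dyspnea, Fatigue, Fever, Nausea, Pallor, Rash}, which has 9 nodes.

9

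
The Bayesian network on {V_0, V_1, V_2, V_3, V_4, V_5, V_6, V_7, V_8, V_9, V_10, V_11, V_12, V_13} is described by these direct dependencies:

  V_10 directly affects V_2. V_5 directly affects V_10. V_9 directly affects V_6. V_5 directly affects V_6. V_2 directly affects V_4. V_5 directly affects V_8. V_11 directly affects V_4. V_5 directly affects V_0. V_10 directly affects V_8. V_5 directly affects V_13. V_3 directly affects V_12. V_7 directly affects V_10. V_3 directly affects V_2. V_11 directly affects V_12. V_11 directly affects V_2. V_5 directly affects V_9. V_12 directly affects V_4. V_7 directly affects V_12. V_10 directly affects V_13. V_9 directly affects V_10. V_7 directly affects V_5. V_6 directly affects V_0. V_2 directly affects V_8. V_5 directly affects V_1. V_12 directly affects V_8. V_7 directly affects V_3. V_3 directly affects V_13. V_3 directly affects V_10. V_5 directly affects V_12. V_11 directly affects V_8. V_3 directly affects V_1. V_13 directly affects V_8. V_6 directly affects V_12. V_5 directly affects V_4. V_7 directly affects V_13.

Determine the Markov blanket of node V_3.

{V_1, V_2, V_5, V_6, V_7, V_9, V_10, V_11, V_12, V_13}

A node's Markov blanket = Pa ∪ Ch ∪ (parents of Ch other than the node itself).
Pa(V_3) = {V_7}.
Children of V_3: V_1, V_2, V_10, V_12, V_13.
For each child, the remaining parents (spouses of V_3):
  V_10: V_5, V_7, V_9
  V_13: V_5, V_7, V_10
  V_2: V_10, V_11
  V_1: V_5
  V_12: V_5, V_6, V_7, V_11
Taking the union gives {V_1, V_2, V_5, V_6, V_7, V_9, V_10, V_11, V_12, V_13}.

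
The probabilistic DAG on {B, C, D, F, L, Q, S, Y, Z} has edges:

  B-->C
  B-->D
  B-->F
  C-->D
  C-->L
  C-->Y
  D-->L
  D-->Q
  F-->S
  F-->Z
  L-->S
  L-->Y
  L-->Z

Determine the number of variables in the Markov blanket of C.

By definition, MB(C) is built from C's parents, C's children, and the co-parents of C.
Pa(C) = {B}.
C's children: D, L, Y.
Co-parents of C (other parents of its children):
  D: B
  L: D
  Y: L
MB(C) = {B, D, L, Y}, which has 4 nodes.

4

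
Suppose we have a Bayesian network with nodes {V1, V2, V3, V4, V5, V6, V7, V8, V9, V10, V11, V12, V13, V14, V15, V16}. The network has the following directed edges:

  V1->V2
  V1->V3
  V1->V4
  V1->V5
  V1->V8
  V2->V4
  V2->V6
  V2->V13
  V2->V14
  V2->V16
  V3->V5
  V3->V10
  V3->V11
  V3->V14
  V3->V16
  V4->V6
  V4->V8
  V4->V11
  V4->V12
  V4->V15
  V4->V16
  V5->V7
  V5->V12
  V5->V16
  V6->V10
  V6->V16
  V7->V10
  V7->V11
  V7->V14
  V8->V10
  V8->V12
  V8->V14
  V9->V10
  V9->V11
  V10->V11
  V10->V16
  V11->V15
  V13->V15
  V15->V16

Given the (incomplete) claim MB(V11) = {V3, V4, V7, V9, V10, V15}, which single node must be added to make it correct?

The Markov blanket of a node is its parents, its children, and the other parents of its children.
V11's parents: V3, V4, V7, V9, V10.
Children of V11: V15.
For each child, the remaining parents (spouses of V11):
  V15 also has parents V4, V13.
MB(V11) = {V3, V4, V7, V9, V10, V13, V15}.
Comparing with the claimed set, V13 is missing.

V13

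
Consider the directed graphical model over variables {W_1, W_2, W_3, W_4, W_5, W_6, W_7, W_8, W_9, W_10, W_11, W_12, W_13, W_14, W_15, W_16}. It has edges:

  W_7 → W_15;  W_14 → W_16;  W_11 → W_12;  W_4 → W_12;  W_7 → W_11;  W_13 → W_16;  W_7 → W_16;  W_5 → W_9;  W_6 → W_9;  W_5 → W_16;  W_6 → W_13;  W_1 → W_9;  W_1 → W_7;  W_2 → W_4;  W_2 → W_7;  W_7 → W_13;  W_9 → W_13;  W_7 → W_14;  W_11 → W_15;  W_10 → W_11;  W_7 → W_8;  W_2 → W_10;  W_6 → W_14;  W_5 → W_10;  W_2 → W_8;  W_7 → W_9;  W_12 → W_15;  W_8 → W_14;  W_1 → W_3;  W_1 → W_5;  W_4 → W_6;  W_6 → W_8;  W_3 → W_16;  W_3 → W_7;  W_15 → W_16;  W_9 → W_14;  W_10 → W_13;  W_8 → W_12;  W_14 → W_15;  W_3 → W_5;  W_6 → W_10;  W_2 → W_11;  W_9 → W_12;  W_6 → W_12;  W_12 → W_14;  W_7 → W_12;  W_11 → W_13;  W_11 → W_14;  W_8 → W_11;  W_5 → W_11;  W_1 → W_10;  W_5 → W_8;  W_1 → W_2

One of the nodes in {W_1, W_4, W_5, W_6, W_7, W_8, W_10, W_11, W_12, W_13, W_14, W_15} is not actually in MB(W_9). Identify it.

W_15

Recall MB(v) = parents ∪ children ∪ spouses, where spouses are the other parents of v's children.
Pa(W_9) = {W_1, W_5, W_6, W_7}.
Children of W_9: W_12, W_13, W_14.
For each child, the remaining parents (spouses of W_9):
  W_12 also has parents W_4, W_6, W_7, W_8, W_11.
  parents(W_13) \ {W_9} = {W_6, W_7, W_10, W_11}.
  W_14 also has parents W_6, W_7, W_8, W_11, W_12.
MB(W_9) = {W_1, W_4, W_5, W_6, W_7, W_8, W_10, W_11, W_12, W_13, W_14}.
W_15 is neither a parent, child, nor co-parent of W_9, so it does not belong.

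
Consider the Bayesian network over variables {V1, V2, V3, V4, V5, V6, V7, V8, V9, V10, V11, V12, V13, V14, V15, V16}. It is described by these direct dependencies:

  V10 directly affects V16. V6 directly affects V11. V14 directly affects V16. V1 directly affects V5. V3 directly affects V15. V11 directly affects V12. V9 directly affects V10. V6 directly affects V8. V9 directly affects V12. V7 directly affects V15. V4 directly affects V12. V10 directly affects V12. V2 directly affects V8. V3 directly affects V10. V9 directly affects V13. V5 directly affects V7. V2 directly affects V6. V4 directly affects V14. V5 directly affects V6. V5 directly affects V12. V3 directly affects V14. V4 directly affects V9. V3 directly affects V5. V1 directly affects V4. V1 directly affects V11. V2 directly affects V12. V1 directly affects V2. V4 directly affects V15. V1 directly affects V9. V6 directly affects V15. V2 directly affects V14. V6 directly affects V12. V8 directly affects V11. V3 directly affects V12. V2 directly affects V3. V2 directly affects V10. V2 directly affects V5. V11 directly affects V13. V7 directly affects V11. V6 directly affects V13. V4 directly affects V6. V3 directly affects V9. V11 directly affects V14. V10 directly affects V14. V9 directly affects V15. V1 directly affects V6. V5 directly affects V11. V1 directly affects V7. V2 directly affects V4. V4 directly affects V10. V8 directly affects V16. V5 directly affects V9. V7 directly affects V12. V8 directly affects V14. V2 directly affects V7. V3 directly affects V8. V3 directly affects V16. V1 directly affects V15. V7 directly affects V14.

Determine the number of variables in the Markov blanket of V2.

V2 has children V3, V4, V5, V6, V7, V8, V10, V12, V14.
V2's parents: V1.
Co-parents of V2 (other parents of its children):
  V3: no additional parents.
  V4 also has parent V1.
  V5 also has parents V1, V3.
  V6's other parents are V1, V4, V5.
  V7's other parents are V1, V5.
  V8's other parents are V3, V6.
  V10's other parents are V3, V4, V9.
  V12's other parents are V3, V4, V5, V6, V7, V9, V10, V11.
  V14's other parents are V3, V4, V7, V8, V10, V11.
MB(V2) = {V1, V3, V4, V5, V6, V7, V8, V9, V10, V11, V12, V14}, which has 12 nodes.

12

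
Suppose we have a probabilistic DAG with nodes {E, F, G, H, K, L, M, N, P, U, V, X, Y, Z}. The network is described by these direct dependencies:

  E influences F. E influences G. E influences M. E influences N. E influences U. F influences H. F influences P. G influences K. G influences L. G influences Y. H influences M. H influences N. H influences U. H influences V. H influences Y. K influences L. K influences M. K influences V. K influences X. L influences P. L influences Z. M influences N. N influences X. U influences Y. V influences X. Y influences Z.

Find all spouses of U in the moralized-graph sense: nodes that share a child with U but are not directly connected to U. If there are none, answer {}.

Children of U: Y.
  parents(Y) \ {U} = {G, H}.
Excluding nodes already adjacent to U (E, H, Y), the co-parent-only contribution is {G}.

{G}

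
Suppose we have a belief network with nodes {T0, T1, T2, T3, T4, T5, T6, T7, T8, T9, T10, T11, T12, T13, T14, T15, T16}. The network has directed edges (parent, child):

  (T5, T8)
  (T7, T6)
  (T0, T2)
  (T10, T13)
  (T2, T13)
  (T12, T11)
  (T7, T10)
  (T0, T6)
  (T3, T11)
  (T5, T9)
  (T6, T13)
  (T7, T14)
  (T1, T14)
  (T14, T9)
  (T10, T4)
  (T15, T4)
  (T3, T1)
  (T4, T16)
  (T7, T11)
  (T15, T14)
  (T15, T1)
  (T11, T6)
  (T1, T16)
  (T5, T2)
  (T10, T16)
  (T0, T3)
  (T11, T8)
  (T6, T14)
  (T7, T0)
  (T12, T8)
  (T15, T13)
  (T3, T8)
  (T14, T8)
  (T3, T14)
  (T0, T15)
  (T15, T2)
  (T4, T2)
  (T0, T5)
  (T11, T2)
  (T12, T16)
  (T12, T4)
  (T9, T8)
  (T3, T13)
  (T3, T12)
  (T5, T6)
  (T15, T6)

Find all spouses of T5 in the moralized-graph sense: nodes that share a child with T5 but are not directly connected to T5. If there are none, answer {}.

Children of T5: T2, T6, T8, T9.
  parents(T6) \ {T5} = {T0, T7, T11, T15}.
  T2 also has parents T0, T4, T11, T15.
  T9's other parent is T14.
  T8's other parents are T3, T9, T11, T12, T14.
Excluding nodes already adjacent to T5 (T0, T2, T6, T8, T9), the co-parent-only contribution is {T3, T4, T7, T11, T12, T14, T15}.

{T3, T4, T7, T11, T12, T14, T15}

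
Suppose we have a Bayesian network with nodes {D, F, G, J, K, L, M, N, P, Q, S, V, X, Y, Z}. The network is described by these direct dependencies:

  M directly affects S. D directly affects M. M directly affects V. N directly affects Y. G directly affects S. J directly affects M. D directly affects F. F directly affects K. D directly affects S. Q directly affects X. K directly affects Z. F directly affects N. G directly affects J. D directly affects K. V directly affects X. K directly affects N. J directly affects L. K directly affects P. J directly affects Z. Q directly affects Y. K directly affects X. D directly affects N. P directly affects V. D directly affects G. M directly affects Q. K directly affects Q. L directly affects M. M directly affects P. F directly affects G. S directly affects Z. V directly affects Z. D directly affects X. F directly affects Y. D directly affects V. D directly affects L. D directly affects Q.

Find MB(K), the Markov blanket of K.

K has parents D, F.
Children of K: N, P, Q, X, Z.
For each child, the remaining parents (spouses of K):
  parents(N) \ {K} = {D, F}.
  P's other parent is M.
  Q's other parents are D, M.
  X also has parents D, Q, V.
  Z's other parents are J, S, V.
So the Markov blanket of K is {D, F, J, M, N, P, Q, S, V, X, Z}.

{D, F, J, M, N, P, Q, S, V, X, Z}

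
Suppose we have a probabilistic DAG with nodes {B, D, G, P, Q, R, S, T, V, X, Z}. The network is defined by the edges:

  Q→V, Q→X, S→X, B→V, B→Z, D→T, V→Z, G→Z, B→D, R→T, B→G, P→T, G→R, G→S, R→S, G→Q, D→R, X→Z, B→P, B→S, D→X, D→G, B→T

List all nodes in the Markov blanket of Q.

{B, D, G, S, V, X}

By definition, MB(Q) is built from Q's parents, Q's children, and the co-parents of Q.
Pa(Q) = {G}.
Q's children: V, X.
Other parents of Q's children:
  parents(V) \ {Q} = {B}.
  X's other parents are D, S.
Taking the union gives {B, D, G, S, V, X}.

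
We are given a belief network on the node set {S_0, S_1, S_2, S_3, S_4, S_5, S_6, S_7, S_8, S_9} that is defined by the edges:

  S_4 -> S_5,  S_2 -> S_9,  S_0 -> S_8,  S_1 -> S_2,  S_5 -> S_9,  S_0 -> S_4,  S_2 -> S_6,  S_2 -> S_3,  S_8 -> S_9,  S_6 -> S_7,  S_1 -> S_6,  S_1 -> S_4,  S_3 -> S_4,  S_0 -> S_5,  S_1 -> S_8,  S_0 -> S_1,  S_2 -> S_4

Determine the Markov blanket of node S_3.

Parents of S_3: S_2.
Children of S_3: S_4.
For each child, the remaining parents (spouses of S_3):
  S_4 also has parents S_0, S_1, S_2.
Union: {S_2} ∪ {S_4} ∪ {S_0, S_1, S_2} = {S_0, S_1, S_2, S_4}.

{S_0, S_1, S_2, S_4}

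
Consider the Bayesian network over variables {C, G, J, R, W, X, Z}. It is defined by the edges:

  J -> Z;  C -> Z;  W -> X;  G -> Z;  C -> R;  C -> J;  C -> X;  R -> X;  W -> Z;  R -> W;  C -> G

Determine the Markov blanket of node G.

Recall MB(v) = parents ∪ children ∪ spouses, where spouses are the other parents of v's children.
Pa(G) = {C}.
G's children: Z.
Co-parents of G (other parents of its children):
  Z also has parents C, J, W.
Taking the union gives {C, J, W, Z}.

{C, J, W, Z}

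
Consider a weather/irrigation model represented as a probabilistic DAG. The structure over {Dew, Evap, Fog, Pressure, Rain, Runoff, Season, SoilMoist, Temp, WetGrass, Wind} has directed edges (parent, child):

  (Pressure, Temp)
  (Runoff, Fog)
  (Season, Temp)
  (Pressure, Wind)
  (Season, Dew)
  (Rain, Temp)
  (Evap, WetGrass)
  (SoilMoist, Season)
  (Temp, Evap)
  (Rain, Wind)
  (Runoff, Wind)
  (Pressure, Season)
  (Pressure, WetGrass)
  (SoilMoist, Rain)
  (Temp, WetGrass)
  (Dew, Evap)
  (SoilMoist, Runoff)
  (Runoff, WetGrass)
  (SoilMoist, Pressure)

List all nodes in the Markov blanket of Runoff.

The Markov blanket of a node is its parents, its children, and the other parents of its children.
Runoff's parents: SoilMoist.
Runoff has children Fog, WetGrass, Wind.
For each child, the remaining parents (spouses of Runoff):
  Wind: Pressure, Rain
  Fog: —
  WetGrass: Evap, Pressure, Temp
Taking the union gives {Evap, Fog, Pressure, Rain, SoilMoist, Temp, WetGrass, Wind}.

{Evap, Fog, Pressure, Rain, SoilMoist, Temp, WetGrass, Wind}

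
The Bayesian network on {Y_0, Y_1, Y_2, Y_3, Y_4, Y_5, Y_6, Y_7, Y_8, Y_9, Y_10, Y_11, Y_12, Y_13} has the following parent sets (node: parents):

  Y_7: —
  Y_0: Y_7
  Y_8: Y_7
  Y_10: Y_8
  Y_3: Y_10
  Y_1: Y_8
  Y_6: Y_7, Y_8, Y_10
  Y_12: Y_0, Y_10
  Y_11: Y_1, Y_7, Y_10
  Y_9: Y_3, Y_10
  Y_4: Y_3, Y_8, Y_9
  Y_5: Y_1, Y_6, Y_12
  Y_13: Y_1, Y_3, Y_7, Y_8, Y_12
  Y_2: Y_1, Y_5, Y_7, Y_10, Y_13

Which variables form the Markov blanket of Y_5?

{Y_1, Y_2, Y_6, Y_7, Y_10, Y_12, Y_13}

Y_5 has parents Y_1, Y_6, Y_12.
Y_5's children: Y_2.
For each child, the remaining parents (spouses of Y_5):
  Y_2: Y_1, Y_7, Y_10, Y_13
MB(Y_5) = {Y_1, Y_2, Y_6, Y_7, Y_10, Y_12, Y_13}.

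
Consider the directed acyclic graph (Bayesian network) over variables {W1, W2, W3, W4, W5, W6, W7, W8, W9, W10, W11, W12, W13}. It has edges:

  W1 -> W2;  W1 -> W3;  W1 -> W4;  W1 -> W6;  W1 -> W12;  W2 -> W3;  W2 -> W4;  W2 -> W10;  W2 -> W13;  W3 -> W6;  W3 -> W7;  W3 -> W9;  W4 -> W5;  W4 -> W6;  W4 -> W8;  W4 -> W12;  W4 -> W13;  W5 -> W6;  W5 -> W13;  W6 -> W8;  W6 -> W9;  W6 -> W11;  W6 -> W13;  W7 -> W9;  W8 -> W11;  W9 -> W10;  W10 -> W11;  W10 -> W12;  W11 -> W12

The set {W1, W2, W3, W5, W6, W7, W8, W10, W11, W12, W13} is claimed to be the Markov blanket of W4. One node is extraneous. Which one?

W4's parents: W1, W2.
W4's children: W5, W6, W8, W12, W13.
Other parents of W4's children:
  W5: —
  W6: W1, W3, W5
  W8: W6
  W12: W1, W10, W11
  W13: W2, W5, W6
MB(W4) = {W1, W2, W3, W5, W6, W8, W10, W11, W12, W13}.
W7 is neither a parent, child, nor co-parent of W4, so it does not belong.

W7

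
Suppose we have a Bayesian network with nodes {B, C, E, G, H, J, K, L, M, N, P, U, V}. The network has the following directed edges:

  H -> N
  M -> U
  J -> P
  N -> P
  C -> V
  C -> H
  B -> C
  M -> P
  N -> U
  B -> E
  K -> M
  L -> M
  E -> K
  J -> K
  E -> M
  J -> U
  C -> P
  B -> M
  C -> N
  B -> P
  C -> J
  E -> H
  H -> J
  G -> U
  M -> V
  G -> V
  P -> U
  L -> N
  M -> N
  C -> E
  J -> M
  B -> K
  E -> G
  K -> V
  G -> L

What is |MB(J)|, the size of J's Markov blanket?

The Markov blanket of a node is its parents, its children, and the other parents of its children.
J has children K, M, P, U.
Pa(J) = {C, H}.
Co-parents of J (other parents of its children):
  K also has parents B, E.
  M also has parents B, E, K, L.
  parents(P) \ {J} = {B, C, M, N}.
  parents(U) \ {J} = {G, M, N, P}.
MB(J) = {B, C, E, G, H, K, L, M, N, P, U}, which has 11 nodes.

11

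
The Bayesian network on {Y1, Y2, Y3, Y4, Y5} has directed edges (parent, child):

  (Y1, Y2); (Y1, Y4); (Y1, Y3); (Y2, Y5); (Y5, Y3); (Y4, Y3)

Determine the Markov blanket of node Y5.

The Markov blanket of a node is its parents, its children, and the other parents of its children.
Y5's parents: Y2.
Y5 has child Y3.
Co-parents of Y5 (other parents of its children):
  Y3: Y1, Y4
Taking the union gives {Y1, Y2, Y3, Y4}.

{Y1, Y2, Y3, Y4}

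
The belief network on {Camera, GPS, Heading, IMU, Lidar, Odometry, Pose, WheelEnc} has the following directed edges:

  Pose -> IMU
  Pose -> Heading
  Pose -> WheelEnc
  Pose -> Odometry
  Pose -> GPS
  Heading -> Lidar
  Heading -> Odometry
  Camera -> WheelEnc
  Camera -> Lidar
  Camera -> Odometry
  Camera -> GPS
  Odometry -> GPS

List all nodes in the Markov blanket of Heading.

{Camera, Lidar, Odometry, Pose}

Heading's parents: Pose.
Heading's children: Lidar, Odometry.
Other parents of Heading's children:
  Lidar also has parent Camera.
  Odometry also has parents Camera, Pose.
MB(Heading) = {Camera, Lidar, Odometry, Pose}.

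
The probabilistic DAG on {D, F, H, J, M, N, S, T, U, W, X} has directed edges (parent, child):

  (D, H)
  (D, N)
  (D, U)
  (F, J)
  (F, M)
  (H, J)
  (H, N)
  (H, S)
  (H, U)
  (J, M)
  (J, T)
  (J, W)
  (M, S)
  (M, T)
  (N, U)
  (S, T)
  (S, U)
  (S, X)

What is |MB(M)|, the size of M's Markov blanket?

Pa(M) = {F, J}.
M's children: S, T.
Parents of each child, excluding M:
  S: H
  T: J, S
MB(M) = {F, H, J, S, T}, which has 5 nodes.

5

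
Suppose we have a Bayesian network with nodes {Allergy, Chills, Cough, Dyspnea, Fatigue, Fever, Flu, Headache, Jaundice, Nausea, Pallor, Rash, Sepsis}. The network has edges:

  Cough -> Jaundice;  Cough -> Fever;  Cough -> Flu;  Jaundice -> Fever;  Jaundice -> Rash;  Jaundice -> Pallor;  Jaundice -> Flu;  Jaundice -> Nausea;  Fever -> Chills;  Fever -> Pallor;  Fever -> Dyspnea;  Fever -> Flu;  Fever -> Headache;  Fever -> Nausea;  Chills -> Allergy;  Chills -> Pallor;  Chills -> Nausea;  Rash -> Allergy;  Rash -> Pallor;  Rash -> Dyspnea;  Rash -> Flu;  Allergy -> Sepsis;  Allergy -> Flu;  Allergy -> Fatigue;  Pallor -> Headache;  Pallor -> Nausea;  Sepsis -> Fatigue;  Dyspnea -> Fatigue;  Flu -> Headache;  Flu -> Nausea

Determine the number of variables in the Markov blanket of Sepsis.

3

Sepsis has parent Allergy.
Sepsis's children: Fatigue.
Other parents of Sepsis's children:
  Fatigue: Allergy, Dyspnea
MB(Sepsis) = {Allergy, Dyspnea, Fatigue}, which has 3 nodes.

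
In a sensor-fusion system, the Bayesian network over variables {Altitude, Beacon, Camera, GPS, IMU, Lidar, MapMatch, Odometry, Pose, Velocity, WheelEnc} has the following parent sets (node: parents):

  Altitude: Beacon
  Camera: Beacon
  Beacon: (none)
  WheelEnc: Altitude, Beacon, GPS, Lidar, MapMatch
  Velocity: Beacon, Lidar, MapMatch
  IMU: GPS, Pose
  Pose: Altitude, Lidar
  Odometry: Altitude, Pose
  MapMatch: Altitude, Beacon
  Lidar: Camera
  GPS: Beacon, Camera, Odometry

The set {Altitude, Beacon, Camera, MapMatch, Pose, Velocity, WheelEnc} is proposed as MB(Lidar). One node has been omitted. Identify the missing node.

GPS

Recall MB(v) = parents ∪ children ∪ spouses, where spouses are the other parents of v's children.
Parents of Lidar: Camera.
Lidar has children Pose, Velocity, WheelEnc.
Other parents of Lidar's children:
  parents(Pose) \ {Lidar} = {Altitude}.
  Velocity also has parents Beacon, MapMatch.
  WheelEnc's other parents are Altitude, Beacon, GPS, MapMatch.
MB(Lidar) = {Altitude, Beacon, Camera, GPS, MapMatch, Pose, Velocity, WheelEnc}.
Comparing with the claimed set, GPS is missing.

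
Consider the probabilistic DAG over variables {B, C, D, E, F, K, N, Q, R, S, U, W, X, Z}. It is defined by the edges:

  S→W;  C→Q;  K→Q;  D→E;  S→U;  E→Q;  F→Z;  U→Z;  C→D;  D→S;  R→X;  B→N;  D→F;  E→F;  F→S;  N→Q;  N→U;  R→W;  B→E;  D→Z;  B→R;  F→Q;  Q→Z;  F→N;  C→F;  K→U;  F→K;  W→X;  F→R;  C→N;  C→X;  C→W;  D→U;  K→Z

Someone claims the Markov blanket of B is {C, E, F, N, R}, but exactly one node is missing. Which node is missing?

D

A node's Markov blanket = Pa ∪ Ch ∪ (parents of Ch other than the node itself).
B's parents: none.
Ch(B) = {E, N, R}.
Other parents of B's children:
  E also has parent D.
  N also has parents C, F.
  R's other parent is F.
MB(B) = {C, D, E, F, N, R}.
Comparing with the claimed set, D is missing.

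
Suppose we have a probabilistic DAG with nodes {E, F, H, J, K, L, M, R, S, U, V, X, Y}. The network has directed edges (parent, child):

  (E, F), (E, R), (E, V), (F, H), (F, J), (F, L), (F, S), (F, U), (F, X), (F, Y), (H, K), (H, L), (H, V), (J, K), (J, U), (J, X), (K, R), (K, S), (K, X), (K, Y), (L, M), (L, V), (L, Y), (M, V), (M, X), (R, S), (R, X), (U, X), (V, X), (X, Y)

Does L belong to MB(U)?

Parents of U: F, J.
Children of U: X.
For each child, the remaining parents (spouses of U):
  parents(X) \ {U} = {F, J, K, M, R, V}.
MB(U) = {F, J, K, M, R, V, X}; L is not in this set.

No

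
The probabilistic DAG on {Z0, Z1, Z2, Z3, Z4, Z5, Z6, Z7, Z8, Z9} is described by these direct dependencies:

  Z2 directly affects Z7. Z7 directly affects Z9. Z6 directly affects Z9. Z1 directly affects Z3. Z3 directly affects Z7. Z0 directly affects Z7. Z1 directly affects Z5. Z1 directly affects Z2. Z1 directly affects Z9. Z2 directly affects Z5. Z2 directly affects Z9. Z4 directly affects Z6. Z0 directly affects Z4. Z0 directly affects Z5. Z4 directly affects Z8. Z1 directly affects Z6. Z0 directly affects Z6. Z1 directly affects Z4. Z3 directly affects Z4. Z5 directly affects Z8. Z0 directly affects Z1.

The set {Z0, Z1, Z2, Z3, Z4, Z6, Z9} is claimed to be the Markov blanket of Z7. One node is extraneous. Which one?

Parents of Z7: Z0, Z2, Z3.
Z7's children: Z9.
Parents of each child, excluding Z7:
  Z9 also has parents Z1, Z2, Z6.
MB(Z7) = {Z0, Z1, Z2, Z3, Z6, Z9}.
Z4 is neither a parent, child, nor co-parent of Z7, so it does not belong.

Z4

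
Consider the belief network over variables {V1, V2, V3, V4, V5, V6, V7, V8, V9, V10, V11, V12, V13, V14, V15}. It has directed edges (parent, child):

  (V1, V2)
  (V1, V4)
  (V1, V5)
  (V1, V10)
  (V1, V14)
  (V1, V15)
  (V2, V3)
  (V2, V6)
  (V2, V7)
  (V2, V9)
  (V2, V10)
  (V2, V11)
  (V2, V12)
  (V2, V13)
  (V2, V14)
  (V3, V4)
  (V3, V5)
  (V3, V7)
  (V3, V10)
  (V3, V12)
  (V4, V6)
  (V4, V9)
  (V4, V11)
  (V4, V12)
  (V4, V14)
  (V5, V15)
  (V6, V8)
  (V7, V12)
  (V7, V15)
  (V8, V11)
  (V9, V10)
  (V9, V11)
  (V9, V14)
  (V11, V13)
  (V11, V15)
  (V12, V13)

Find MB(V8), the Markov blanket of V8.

Parents of V8: V6.
V8's children: V11.
For each child, the remaining parents (spouses of V8):
  parents(V11) \ {V8} = {V2, V4, V9}.
Union: {V6} ∪ {V11} ∪ {V2, V4, V9} = {V2, V4, V6, V9, V11}.

{V2, V4, V6, V9, V11}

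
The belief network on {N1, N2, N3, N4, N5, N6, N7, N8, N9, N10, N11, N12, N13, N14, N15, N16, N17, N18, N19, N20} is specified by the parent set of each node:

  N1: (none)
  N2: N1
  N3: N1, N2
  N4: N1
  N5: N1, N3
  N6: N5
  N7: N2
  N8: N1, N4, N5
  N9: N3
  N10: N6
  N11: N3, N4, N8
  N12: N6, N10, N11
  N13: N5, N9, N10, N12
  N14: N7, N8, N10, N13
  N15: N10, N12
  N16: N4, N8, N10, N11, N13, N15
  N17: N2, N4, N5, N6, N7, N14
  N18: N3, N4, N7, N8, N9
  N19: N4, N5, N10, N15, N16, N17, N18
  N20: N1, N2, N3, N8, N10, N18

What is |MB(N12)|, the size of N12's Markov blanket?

7

N12 has children N13, N15.
N12 has parents N6, N10, N11.
For each child, the remaining parents (spouses of N12):
  parents(N13) \ {N12} = {N5, N9, N10}.
  N15 also has parent N10.
MB(N12) = {N5, N6, N9, N10, N11, N13, N15}, which has 7 nodes.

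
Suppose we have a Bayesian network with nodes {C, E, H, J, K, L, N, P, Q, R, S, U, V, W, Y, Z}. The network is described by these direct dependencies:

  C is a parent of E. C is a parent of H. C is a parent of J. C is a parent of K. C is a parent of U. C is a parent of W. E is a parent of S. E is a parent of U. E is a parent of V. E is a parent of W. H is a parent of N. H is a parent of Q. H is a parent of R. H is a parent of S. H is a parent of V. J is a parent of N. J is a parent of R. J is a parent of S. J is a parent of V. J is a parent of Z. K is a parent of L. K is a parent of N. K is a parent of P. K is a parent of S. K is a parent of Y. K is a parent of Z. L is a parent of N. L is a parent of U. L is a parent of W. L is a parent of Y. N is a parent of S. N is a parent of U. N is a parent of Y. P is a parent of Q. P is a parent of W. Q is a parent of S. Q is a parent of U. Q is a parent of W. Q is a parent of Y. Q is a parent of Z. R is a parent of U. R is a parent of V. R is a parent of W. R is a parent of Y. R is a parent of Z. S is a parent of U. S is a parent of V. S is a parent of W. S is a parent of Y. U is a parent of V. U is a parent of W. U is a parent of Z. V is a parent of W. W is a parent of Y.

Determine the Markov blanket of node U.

The Markov blanket of a node is its parents, its children, and the other parents of its children.
U has parents C, E, L, N, Q, R, S.
Ch(U) = {V, W, Z}.
Other parents of U's children:
  parents(V) \ {U} = {E, H, J, R, S}.
  W's other parents are C, E, L, P, Q, R, S, V.
  Z's other parents are J, K, Q, R.
Taking the union gives {C, E, H, J, K, L, N, P, Q, R, S, V, W, Z}.

{C, E, H, J, K, L, N, P, Q, R, S, V, W, Z}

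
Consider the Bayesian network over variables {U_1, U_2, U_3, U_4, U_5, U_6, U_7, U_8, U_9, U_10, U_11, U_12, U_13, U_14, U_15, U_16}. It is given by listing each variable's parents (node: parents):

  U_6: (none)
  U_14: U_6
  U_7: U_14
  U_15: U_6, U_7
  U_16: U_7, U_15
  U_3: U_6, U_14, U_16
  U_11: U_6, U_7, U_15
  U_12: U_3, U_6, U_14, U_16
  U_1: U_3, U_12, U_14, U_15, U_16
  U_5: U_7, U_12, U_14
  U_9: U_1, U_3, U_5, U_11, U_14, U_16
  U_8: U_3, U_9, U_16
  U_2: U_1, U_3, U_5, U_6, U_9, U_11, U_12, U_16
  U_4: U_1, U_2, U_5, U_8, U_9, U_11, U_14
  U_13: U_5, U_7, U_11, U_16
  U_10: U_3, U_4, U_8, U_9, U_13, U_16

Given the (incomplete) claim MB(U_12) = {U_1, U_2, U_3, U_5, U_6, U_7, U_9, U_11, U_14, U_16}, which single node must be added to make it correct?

U_15

U_12's parents: U_3, U_6, U_14, U_16.
Children of U_12: U_1, U_2, U_5.
Co-parents of U_12 (other parents of its children):
  U_1's other parents are U_3, U_14, U_15, U_16.
  U_5 also has parents U_7, U_14.
  parents(U_2) \ {U_12} = {U_1, U_3, U_5, U_6, U_9, U_11, U_16}.
MB(U_12) = {U_1, U_2, U_3, U_5, U_6, U_7, U_9, U_11, U_14, U_15, U_16}.
Comparing with the claimed set, U_15 is missing.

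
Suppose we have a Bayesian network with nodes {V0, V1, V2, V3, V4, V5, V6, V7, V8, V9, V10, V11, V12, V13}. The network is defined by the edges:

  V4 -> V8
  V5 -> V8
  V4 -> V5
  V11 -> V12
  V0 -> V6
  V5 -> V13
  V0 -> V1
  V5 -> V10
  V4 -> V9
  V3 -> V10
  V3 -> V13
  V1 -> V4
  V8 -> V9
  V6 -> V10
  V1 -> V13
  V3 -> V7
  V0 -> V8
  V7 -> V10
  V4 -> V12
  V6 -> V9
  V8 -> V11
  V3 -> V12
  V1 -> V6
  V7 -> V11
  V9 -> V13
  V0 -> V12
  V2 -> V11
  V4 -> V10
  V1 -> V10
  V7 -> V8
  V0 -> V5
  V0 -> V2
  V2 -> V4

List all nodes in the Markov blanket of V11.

{V0, V2, V3, V4, V7, V8, V12}

The Markov blanket of a node is its parents, its children, and the other parents of its children.
Pa(V11) = {V2, V7, V8}.
Children of V11: V12.
Other parents of V11's children:
  V12's other parents are V0, V3, V4.
MB(V11) = {V0, V2, V3, V4, V7, V8, V12}.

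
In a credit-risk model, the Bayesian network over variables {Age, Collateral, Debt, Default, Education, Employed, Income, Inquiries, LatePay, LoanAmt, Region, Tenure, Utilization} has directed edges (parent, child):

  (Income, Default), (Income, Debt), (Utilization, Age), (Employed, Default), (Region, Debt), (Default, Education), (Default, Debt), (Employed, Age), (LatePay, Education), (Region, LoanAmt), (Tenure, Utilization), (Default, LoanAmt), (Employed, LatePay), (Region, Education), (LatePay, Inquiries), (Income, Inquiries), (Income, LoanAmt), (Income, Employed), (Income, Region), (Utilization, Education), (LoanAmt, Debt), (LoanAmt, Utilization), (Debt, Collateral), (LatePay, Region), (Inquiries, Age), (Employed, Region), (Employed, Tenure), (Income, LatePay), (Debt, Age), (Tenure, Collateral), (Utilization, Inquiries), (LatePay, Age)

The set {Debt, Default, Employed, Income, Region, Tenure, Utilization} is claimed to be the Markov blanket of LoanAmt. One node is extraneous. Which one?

LoanAmt has parents Default, Income, Region.
LoanAmt has children Debt, Utilization.
Other parents of LoanAmt's children:
  Debt: Default, Income, Region
  Utilization: Tenure
MB(LoanAmt) = {Debt, Default, Income, Region, Tenure, Utilization}.
Employed is neither a parent, child, nor co-parent of LoanAmt, so it does not belong.

Employed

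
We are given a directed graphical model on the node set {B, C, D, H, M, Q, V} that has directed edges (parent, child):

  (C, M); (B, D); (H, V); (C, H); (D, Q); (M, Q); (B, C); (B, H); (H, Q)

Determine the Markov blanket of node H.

{B, C, D, M, Q, V}

The Markov blanket of a node is its parents, its children, and the other parents of its children.
H has children Q, V.
H's parents: B, C.
Other parents of H's children:
  parents(Q) \ {H} = {D, M}.
  V has no other parent.
Taking the union gives {B, C, D, M, Q, V}.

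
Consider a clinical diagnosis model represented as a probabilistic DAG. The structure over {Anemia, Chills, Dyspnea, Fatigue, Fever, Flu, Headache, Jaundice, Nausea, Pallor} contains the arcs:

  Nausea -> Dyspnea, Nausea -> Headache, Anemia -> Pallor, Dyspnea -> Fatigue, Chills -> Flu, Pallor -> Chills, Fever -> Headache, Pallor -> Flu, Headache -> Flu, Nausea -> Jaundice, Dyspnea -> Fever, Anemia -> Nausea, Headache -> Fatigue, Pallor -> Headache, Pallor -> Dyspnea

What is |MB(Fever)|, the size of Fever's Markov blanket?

4

Recall MB(v) = parents ∪ children ∪ spouses, where spouses are the other parents of v's children.
Children of Fever: Headache.
Parents of Fever: Dyspnea.
Parents of each child, excluding Fever:
  Headache also has parents Nausea, Pallor.
MB(Fever) = {Dyspnea, Headache, Nausea, Pallor}, which has 4 nodes.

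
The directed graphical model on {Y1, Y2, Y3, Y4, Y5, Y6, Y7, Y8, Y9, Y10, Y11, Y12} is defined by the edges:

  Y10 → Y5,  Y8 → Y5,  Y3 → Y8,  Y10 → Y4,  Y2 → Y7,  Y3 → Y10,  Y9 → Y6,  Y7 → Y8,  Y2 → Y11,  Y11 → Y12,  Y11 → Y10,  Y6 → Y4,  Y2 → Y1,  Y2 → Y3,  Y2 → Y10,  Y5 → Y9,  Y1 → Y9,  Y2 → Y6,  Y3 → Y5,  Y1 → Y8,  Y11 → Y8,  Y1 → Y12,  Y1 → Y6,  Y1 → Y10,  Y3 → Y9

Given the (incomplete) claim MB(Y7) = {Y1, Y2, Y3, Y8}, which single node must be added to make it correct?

Recall MB(v) = parents ∪ children ∪ spouses, where spouses are the other parents of v's children.
Children of Y7: Y8.
Pa(Y7) = {Y2}.
For each child, the remaining parents (spouses of Y7):
  Y8: Y1, Y3, Y11
MB(Y7) = {Y1, Y2, Y3, Y8, Y11}.
Comparing with the claimed set, Y11 is missing.

Y11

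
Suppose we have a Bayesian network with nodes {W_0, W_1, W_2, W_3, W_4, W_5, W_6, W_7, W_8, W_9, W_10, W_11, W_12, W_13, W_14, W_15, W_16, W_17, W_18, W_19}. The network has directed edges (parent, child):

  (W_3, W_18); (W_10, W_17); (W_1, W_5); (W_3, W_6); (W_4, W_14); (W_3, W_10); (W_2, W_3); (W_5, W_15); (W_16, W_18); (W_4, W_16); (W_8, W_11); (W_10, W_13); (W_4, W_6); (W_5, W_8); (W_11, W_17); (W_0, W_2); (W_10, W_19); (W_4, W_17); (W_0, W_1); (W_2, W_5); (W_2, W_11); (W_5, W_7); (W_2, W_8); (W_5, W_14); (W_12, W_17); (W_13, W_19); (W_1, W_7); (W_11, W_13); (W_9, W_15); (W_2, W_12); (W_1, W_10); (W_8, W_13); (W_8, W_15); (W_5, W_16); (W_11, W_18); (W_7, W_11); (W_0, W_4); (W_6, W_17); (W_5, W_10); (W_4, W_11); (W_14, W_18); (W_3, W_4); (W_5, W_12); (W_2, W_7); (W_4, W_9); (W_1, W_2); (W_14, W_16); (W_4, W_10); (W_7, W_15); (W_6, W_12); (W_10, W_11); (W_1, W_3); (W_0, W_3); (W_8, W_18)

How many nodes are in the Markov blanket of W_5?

13

A node's Markov blanket = Pa ∪ Ch ∪ (parents of Ch other than the node itself).
Parents of W_5: W_1, W_2.
W_5's children: W_7, W_8, W_10, W_12, W_14, W_15, W_16.
For each child, the remaining parents (spouses of W_5):
  W_7 also has parents W_1, W_2.
  W_8's other parent is W_2.
  parents(W_10) \ {W_5} = {W_1, W_3, W_4}.
  W_12 also has parents W_2, W_6.
  W_14's other parent is W_4.
  W_15's other parents are W_7, W_8, W_9.
  parents(W_16) \ {W_5} = {W_4, W_14}.
MB(W_5) = {W_1, W_2, W_3, W_4, W_6, W_7, W_8, W_9, W_10, W_12, W_14, W_15, W_16}, which has 13 nodes.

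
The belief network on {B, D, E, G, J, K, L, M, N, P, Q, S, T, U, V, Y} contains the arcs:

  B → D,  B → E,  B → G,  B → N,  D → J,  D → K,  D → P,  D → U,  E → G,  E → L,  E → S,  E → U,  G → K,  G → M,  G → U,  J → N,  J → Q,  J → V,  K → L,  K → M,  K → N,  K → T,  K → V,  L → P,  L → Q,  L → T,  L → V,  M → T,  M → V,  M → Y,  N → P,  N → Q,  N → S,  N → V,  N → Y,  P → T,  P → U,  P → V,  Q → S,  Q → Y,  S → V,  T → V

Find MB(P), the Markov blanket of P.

A node's Markov blanket = Pa ∪ Ch ∪ (parents of Ch other than the node itself).
Ch(P) = {T, U, V}.
P has parents D, L, N.
Parents of each child, excluding P:
  T's other parents are K, L, M.
  U also has parents D, E, G.
  parents(V) \ {P} = {J, K, L, M, N, S, T}.
Taking the union gives {D, E, G, J, K, L, M, N, S, T, U, V}.

{D, E, G, J, K, L, M, N, S, T, U, V}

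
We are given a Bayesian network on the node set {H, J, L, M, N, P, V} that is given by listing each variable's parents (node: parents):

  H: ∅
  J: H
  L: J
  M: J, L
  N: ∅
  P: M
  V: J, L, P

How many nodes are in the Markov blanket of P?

The Markov blanket of a node is its parents, its children, and the other parents of its children.
Parents of P: M.
P has child V.
Parents of each child, excluding P:
  parents(V) \ {P} = {J, L}.
MB(P) = {J, L, M, V}, which has 4 nodes.

4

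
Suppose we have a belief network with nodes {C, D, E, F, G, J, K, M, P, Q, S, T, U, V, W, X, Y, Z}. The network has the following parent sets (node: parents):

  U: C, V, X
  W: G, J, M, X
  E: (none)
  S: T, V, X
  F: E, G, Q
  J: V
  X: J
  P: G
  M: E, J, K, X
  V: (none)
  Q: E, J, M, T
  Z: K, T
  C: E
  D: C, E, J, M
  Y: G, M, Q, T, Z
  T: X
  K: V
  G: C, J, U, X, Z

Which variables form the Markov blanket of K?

K's parents: V.
K has children M, Z.
For each child, the remaining parents (spouses of K):
  Z: T
  M: E, J, X
So the Markov blanket of K is {E, J, M, T, V, X, Z}.

{E, J, M, T, V, X, Z}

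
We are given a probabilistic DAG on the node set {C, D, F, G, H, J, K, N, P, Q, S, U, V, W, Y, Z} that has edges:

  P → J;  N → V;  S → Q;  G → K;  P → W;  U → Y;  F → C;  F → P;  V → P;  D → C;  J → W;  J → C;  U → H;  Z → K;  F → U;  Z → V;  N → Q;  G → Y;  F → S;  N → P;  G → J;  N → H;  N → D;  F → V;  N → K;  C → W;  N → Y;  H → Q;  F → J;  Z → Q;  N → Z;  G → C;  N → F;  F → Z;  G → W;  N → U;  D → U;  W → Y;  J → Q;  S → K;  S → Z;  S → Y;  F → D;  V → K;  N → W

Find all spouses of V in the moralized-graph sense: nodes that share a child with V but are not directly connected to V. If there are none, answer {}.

Children of V: K, P.
  P's other parents are F, N.
  K also has parents G, N, S, Z.
Excluding nodes already adjacent to V (F, K, N, P, Z), the co-parent-only contribution is {G, S}.

{G, S}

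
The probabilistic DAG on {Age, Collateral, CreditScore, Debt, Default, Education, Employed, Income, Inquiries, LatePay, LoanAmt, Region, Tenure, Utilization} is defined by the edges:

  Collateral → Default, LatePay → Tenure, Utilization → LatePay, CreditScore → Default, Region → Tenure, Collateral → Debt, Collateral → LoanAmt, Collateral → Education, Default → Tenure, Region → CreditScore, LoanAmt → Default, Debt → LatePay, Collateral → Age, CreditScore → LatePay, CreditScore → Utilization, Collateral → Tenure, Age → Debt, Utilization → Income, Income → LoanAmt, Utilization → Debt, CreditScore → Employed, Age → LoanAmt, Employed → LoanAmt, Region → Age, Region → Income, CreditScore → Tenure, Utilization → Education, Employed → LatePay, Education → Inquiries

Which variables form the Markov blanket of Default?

Children of Default: Tenure.
Default's parents: Collateral, CreditScore, LoanAmt.
Co-parents of Default (other parents of its children):
  Tenure's other parents are Collateral, CreditScore, LatePay, Region.
Taking the union gives {Collateral, CreditScore, LatePay, LoanAmt, Region, Tenure}.

{Collateral, CreditScore, LatePay, LoanAmt, Region, Tenure}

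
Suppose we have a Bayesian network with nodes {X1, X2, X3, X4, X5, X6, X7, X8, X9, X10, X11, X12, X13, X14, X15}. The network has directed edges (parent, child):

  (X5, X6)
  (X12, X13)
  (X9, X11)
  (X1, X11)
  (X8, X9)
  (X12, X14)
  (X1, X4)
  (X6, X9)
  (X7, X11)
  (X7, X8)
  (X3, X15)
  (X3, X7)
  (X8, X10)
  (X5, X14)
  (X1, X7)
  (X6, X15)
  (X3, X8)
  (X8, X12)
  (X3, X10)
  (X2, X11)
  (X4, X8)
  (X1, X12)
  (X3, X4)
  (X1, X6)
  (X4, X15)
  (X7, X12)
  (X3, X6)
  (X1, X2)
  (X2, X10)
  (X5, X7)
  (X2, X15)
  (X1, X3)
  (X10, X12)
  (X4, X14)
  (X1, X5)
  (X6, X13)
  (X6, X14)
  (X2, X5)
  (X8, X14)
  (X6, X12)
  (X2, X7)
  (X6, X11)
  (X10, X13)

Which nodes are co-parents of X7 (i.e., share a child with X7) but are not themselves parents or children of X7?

{X4, X6, X9, X10}

Children of X7: X8, X11, X12.
  parents(X8) \ {X7} = {X3, X4}.
  X11 also has parents X1, X2, X6, X9.
  X12's other parents are X1, X6, X8, X10.
Excluding nodes already adjacent to X7 (X1, X2, X3, X5, X8, X11, X12), the co-parent-only contribution is {X4, X6, X9, X10}.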